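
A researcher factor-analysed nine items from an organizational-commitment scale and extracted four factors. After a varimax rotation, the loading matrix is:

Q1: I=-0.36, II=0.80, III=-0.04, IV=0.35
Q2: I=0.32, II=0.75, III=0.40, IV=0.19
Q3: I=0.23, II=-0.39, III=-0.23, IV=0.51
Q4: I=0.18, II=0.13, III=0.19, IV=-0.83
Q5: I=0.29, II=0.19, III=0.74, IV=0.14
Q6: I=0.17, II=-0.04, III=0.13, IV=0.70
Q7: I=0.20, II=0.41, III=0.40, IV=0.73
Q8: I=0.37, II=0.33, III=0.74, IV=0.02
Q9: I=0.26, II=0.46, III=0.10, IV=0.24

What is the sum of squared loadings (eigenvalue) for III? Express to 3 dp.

1.533

SS loadings for III = (-0.04)² + 0.40² + (-0.23)² + 0.19² + 0.74² + 0.13² + 0.40² + 0.74² + 0.10² = 0.0016 + 0.1600 + 0.0529 + 0.0361 + 0.5476 + 0.0169 + 0.1600 + 0.5476 + 0.0100 = 1.5327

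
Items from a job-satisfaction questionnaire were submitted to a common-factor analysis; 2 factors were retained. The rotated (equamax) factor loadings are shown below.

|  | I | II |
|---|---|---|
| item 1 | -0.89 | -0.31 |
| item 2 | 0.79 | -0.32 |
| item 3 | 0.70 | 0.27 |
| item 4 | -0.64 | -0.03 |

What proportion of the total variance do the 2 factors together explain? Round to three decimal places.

0.647

SS loadings by factor: 2.3158, 0.2723; total = 2.5881.
Total variance with 4 standardized items is 4, so the solution explains 2.5881/4 = 0.6470.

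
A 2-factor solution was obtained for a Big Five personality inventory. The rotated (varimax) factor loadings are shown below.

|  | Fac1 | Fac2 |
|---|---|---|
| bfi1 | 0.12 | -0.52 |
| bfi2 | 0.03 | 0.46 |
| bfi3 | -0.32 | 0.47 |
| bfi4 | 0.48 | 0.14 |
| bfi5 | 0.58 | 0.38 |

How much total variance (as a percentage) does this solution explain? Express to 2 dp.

31.03%

Communalities: 0.2848, 0.2125, 0.3233, 0.2500, 0.4808; Σh² = 1.5514.
Total variance with 5 standardized items is 5, so the solution explains 1.5514/5 = 0.3103 = 31.03%.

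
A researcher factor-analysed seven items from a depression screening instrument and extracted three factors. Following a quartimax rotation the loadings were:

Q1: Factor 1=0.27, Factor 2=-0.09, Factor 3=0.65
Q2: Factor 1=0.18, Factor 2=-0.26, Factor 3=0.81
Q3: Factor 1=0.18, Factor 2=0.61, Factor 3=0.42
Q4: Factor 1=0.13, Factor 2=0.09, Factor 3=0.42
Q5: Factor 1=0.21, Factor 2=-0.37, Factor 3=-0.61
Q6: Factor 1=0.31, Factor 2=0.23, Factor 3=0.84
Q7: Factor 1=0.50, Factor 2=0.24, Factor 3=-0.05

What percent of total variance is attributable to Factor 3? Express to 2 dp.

SS loadings for Factor 3 = 0.65² + 0.81² + 0.42² + 0.42² + (-0.61)² + 0.84² + (-0.05)² = 2.5116
With 7 standardized items, total variance = 7. Proportion = 2.5116/7 = 0.3588 → 35.88%.

35.88%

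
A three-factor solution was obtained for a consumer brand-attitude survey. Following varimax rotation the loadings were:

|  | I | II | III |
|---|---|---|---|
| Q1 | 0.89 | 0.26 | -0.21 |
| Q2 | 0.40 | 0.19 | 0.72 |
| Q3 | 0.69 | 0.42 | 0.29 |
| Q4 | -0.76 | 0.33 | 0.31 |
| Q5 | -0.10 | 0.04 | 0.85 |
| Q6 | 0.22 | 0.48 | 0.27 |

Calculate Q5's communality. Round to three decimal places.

h² = (-0.10)² + 0.04² + 0.85² = 0.0100 + 0.0016 + 0.7225 = 0.7341

0.734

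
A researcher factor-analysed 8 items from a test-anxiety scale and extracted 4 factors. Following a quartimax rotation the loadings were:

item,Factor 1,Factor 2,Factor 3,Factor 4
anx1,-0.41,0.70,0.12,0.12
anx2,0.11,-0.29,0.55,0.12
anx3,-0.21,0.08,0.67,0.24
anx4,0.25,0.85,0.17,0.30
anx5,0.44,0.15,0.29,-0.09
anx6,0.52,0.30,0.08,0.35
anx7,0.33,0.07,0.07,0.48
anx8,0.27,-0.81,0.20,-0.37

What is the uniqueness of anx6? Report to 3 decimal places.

0.511

h² = 0.52² + 0.30² + 0.08² + 0.35² = 0.2704 + 0.0900 + 0.0064 + 0.1225 = 0.4893
Uniqueness u² = 1 − h² = 1 − 0.4893 = 0.5107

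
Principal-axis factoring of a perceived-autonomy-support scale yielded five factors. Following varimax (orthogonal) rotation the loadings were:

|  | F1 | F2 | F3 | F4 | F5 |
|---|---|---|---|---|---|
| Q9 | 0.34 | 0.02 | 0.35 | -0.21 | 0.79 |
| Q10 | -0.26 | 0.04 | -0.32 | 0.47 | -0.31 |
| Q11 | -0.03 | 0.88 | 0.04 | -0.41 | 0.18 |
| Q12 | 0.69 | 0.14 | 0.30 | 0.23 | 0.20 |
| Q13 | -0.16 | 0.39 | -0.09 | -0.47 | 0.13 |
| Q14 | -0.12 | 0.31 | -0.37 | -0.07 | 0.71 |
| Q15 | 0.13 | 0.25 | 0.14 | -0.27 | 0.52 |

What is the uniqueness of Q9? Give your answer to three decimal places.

0.093

h² = 0.34² + 0.02² + 0.35² + (-0.21)² + 0.79² = 0.1156 + 0.0004 + 0.1225 + 0.0441 + 0.6241 = 0.9067
Uniqueness u² = 1 − h² = 1 − 0.9067 = 0.0933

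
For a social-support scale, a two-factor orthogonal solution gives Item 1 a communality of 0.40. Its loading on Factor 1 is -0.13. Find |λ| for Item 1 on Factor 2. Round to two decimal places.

0.62

Under orthogonal rotation h² = Σλ², so λ_Factor 2² = h² − (0.0169) = 0.40 − 0.0169 = 0.3831.
|λ| = √0.3831 = 0.6190.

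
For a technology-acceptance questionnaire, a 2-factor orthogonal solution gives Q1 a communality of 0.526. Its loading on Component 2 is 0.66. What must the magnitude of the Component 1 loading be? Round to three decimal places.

Under orthogonal rotation h² = Σλ², so λ_Component 1² = h² − (0.4356) = 0.526 − 0.4356 = 0.0904.
|λ| = √0.0904 = 0.3007.

0.301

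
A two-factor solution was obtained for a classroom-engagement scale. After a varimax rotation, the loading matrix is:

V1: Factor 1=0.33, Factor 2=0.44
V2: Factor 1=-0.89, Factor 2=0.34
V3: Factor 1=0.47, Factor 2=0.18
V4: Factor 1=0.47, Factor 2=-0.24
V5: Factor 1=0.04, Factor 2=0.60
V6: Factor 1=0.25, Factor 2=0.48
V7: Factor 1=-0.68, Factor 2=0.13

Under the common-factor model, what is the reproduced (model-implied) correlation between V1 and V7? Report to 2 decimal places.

-0.17

r̂ = Σ λ_i·λ_j across factors = (0.33)(-0.68) + (0.44)(0.13)
  = -0.2244 +0.0572 = -0.1672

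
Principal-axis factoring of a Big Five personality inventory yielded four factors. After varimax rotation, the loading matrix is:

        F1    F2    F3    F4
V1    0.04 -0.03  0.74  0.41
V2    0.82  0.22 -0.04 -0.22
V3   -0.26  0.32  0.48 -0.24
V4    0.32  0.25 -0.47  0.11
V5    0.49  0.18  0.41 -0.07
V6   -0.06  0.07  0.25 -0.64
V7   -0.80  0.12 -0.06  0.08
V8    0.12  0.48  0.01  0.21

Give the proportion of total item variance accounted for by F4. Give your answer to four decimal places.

0.0939

SS loadings for F4 = 0.41² + (-0.22)² + (-0.24)² + 0.11² + (-0.07)² + (-0.64)² + 0.08² + 0.21² = 0.7512
Proportion of variance = 0.7512 / 8 = 0.0939.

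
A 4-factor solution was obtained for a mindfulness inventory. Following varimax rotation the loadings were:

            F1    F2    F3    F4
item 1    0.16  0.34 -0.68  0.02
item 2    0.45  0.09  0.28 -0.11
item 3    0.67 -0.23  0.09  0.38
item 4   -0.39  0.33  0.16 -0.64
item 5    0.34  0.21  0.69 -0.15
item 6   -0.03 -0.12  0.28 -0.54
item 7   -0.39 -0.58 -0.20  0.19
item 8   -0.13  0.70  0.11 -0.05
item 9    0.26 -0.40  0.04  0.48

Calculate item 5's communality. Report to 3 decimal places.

h² = 0.34² + 0.21² + 0.69² + (-0.15)² = 0.1156 + 0.0441 + 0.4761 + 0.0225 = 0.6583

0.658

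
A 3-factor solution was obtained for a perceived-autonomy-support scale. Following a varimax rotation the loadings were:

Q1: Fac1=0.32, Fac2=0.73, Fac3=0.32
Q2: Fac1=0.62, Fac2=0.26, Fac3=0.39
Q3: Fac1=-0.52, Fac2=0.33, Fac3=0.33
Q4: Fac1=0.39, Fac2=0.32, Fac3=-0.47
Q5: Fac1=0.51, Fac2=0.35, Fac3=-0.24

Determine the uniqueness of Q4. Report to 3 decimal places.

h² = 0.39² + 0.32² + (-0.47)² = 0.1521 + 0.1024 + 0.2209 = 0.4754
Uniqueness u² = 1 − h² = 1 − 0.4754 = 0.5246

0.525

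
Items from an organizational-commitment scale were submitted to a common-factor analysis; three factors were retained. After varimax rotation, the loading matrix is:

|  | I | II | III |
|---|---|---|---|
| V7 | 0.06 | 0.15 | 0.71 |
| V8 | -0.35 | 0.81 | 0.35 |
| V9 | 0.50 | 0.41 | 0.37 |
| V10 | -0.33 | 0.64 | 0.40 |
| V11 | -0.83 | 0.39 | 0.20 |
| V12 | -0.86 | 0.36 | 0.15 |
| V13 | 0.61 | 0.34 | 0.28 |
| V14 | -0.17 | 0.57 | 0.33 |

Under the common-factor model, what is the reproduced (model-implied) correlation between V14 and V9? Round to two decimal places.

r̂ = Σ λ_i·λ_j across factors = (-0.17)(0.50) + (0.57)(0.41) + (0.33)(0.37)
  = -0.0850 +0.2337 +0.1221 = 0.2708

0.27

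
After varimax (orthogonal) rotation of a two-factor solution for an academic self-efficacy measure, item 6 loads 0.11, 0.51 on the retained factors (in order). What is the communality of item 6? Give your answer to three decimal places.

0.272

h² = 0.11² + 0.51² = 0.0121 + 0.2601 = 0.2722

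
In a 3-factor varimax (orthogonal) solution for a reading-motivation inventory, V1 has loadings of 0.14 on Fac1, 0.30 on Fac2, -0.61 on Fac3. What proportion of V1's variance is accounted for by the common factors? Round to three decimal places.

h² = 0.14² + 0.30² + (-0.61)² = 0.0196 + 0.0900 + 0.3721 = 0.4817

0.482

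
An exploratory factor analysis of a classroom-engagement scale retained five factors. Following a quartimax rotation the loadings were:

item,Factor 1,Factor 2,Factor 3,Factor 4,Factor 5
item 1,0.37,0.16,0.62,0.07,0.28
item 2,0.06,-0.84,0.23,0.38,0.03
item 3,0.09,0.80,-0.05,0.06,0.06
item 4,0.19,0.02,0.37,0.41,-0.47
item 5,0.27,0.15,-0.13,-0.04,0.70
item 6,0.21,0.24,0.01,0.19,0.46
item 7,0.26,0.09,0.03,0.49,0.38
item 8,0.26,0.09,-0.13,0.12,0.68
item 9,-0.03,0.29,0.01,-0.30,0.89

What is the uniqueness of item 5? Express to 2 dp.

h² = 0.27² + 0.15² + (-0.13)² + (-0.04)² + 0.70² = 0.0729 + 0.0225 + 0.0169 + 0.0016 + 0.4900 = 0.6039
Uniqueness u² = 1 − h² = 1 − 0.6039 = 0.3961

0.40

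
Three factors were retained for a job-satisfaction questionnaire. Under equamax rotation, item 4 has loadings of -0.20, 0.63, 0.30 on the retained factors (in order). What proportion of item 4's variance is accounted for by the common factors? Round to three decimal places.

h² = (-0.20)² + 0.63² + 0.30² = 0.0400 + 0.3969 + 0.0900 = 0.5269

0.527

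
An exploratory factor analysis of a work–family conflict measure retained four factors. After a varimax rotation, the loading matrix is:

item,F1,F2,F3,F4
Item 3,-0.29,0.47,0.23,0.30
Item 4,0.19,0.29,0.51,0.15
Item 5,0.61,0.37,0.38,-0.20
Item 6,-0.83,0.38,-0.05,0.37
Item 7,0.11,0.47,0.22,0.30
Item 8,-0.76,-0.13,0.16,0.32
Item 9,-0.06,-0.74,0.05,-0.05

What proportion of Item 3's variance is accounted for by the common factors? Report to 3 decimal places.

h² = (-0.29)² + 0.47² + 0.23² + 0.30² = 0.0841 + 0.2209 + 0.0529 + 0.0900 = 0.4479

0.448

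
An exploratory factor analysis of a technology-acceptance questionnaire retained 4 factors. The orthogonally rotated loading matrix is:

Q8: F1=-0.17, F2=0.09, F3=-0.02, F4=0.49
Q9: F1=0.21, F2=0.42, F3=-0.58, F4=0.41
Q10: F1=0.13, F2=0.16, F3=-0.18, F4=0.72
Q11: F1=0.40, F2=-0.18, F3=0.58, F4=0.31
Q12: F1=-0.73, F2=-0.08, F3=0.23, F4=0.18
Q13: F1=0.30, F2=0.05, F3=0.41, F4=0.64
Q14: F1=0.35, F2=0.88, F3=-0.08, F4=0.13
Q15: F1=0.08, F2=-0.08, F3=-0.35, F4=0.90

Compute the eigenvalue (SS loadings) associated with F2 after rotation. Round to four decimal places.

SS loadings for F2 = 0.09² + 0.42² + 0.16² + (-0.18)² + (-0.08)² + 0.05² + 0.88² + (-0.08)² = 0.0081 + 0.1764 + 0.0256 + 0.0324 + 0.0064 + 0.0025 + 0.7744 + 0.0064 = 1.0322

1.0322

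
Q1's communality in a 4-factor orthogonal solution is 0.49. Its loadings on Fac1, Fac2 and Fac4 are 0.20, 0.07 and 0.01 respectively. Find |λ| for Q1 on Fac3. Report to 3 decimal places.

Under orthogonal rotation h² = Σλ², so λ_Fac3² = h² − (0.0450) = 0.49 − 0.0450 = 0.4450.
|λ| = √0.4450 = 0.6671.

0.667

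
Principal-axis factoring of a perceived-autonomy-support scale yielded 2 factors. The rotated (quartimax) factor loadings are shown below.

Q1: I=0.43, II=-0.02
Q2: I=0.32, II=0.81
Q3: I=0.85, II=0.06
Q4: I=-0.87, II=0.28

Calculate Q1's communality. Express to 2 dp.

h² = 0.43² + (-0.02)² = 0.1849 + 0.0004 = 0.1853

0.19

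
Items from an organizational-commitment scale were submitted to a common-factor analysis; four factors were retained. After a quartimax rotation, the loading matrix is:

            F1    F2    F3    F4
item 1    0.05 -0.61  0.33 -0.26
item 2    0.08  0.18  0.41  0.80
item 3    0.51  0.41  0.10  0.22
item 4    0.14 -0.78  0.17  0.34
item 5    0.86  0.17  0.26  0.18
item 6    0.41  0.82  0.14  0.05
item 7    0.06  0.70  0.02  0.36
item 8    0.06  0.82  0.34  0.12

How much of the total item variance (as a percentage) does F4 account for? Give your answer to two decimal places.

13.13%

SS loadings for F4 = (-0.26)² + 0.80² + 0.22² + 0.34² + 0.18² + 0.05² + 0.36² + 0.12² = 1.0505
With 8 standardized items, total variance = 8. Proportion = 1.0505/8 = 0.1313 → 13.13%.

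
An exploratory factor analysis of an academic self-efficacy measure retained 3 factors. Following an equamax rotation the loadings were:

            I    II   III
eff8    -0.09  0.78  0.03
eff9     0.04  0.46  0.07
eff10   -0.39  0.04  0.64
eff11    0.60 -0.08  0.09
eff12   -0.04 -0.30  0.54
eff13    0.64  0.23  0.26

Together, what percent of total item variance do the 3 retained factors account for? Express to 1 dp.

44.8%

Communalities: 0.6174, 0.2181, 0.5633, 0.3745, 0.3832, 0.5301; Σh² = 2.6866.
Total variance with 6 standardized items is 6, so the solution explains 2.6866/6 = 0.4478 = 44.78%.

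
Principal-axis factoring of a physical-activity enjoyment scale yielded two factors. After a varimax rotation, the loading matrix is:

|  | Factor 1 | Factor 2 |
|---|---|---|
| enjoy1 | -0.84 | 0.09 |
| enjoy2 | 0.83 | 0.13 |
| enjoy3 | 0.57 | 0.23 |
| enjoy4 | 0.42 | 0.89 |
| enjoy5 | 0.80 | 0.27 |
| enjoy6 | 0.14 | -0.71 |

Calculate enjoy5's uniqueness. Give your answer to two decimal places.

h² = 0.80² + 0.27² = 0.6400 + 0.0729 = 0.7129
Uniqueness u² = 1 − h² = 1 − 0.7129 = 0.2871

0.29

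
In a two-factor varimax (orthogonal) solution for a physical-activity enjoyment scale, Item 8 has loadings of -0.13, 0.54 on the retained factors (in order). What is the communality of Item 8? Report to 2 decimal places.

h² = (-0.13)² + 0.54² = 0.0169 + 0.2916 = 0.3085

0.31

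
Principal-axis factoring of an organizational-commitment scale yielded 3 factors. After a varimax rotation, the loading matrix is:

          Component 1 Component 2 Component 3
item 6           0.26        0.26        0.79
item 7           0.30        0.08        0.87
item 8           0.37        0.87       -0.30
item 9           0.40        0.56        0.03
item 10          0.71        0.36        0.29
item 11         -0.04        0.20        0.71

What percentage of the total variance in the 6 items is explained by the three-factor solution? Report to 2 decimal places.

72.24%

SS loadings by factor: 0.9602, 1.3141, 2.0601; total = 4.3344.
Total variance with 6 standardized items is 6, so the solution explains 4.3344/6 = 0.7224 = 72.24%.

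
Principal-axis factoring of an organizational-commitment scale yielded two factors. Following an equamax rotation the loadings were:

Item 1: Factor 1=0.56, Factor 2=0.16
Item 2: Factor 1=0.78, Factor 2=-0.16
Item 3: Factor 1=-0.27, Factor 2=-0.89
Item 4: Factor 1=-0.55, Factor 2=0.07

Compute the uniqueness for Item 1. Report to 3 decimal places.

0.661

h² = 0.56² + 0.16² = 0.3136 + 0.0256 = 0.3392
Uniqueness u² = 1 − h² = 1 − 0.3392 = 0.6608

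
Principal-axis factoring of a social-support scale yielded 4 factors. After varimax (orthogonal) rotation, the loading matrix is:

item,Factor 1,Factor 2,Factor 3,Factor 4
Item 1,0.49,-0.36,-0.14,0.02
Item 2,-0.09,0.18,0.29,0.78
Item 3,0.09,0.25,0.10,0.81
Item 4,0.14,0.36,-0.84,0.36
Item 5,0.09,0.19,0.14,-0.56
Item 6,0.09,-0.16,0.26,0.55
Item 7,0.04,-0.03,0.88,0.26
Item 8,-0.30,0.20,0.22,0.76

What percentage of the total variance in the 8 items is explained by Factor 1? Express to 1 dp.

SS loadings for Factor 1 = 0.49² + (-0.09)² + 0.09² + 0.14² + 0.09² + 0.09² + 0.04² + (-0.30)² = 0.3837
With 8 standardized items, total variance = 8. Proportion = 0.3837/8 = 0.0480 → 4.80%.

4.8%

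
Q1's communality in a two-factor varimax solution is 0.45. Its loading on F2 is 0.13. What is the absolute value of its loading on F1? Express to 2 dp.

0.66

Under orthogonal rotation h² = Σλ², so λ_F1² = h² − (0.0169) = 0.45 − 0.0169 = 0.4331.
|λ| = √0.4331 = 0.6581.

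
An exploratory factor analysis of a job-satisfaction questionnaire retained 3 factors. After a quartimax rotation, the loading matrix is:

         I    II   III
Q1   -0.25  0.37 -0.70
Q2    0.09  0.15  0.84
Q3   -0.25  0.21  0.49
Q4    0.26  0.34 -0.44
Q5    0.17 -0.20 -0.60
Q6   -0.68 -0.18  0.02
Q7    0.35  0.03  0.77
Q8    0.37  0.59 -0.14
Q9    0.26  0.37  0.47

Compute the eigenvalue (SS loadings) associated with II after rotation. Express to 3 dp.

0.877

SS loadings for II = 0.37² + 0.15² + 0.21² + 0.34² + (-0.20)² + (-0.18)² + 0.03² + 0.59² + 0.37² = 0.1369 + 0.0225 + 0.0441 + 0.1156 + 0.0400 + 0.0324 + 0.0009 + 0.3481 + 0.1369 = 0.8774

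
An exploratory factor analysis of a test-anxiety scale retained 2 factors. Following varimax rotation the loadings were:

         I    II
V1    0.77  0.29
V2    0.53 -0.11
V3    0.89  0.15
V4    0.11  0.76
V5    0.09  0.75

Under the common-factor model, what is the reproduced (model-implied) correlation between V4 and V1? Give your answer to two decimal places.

0.31

r̂ = Σ λ_i·λ_j across factors = (0.11)(0.77) + (0.76)(0.29)
  = +0.0847 +0.2204 = 0.3051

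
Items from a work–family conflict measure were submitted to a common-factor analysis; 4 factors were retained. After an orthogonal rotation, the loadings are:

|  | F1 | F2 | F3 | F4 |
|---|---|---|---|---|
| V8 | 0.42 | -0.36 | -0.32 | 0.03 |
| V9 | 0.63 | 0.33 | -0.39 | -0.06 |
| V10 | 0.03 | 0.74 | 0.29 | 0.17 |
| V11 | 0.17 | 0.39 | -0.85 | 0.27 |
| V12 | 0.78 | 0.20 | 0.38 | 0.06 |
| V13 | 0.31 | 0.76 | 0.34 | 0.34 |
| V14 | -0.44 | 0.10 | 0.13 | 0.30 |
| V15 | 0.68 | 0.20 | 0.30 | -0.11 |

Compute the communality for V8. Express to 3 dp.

0.409

h² = 0.42² + (-0.36)² + (-0.32)² + 0.03² = 0.1764 + 0.1296 + 0.1024 + 0.0009 = 0.4093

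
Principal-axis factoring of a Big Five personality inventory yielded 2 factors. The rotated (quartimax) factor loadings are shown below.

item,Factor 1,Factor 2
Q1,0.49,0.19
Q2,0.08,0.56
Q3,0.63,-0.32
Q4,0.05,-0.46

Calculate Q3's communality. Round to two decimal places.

h² = 0.63² + (-0.32)² = 0.3969 + 0.1024 = 0.4993

0.50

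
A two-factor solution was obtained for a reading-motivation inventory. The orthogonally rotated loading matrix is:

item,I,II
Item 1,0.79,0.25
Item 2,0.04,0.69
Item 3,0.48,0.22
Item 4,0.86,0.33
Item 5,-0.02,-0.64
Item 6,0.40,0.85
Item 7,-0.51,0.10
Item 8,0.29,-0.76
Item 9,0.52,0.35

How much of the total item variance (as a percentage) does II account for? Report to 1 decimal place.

28.2%

SS loadings for II = 0.25² + 0.69² + 0.22² + 0.33² + (-0.64)² + 0.85² + 0.10² + (-0.76)² + 0.35² = 2.5381
With 9 standardized items, total variance = 9. Proportion = 2.5381/9 = 0.2820 → 28.20%.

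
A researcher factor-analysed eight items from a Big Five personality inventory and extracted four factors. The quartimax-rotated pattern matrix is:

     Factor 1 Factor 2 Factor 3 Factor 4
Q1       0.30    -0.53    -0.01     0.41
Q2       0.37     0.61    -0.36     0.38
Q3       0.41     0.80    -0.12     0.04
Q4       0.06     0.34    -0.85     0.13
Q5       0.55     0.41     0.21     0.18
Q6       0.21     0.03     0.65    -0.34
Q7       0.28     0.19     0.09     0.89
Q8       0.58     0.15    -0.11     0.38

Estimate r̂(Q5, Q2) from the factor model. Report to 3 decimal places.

r̂ = Σ λ_i·λ_j across factors = (0.55)(0.37) + (0.41)(0.61) + (0.21)(-0.36) + (0.18)(0.38)
  = +0.2035 +0.2501 -0.0756 +0.0684 = 0.4464

0.446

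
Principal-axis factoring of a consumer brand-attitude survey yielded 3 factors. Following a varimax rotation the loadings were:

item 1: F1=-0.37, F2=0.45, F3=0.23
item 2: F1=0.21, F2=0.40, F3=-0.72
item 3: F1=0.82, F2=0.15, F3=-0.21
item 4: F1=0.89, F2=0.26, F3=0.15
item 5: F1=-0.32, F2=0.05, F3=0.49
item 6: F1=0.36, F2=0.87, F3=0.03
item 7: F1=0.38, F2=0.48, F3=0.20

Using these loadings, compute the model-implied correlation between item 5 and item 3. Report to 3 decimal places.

-0.358

r̂ = Σ λ_i·λ_j across factors = (-0.32)(0.82) + (0.05)(0.15) + (0.49)(-0.21)
  = -0.2624 +0.0075 -0.1029 = -0.3578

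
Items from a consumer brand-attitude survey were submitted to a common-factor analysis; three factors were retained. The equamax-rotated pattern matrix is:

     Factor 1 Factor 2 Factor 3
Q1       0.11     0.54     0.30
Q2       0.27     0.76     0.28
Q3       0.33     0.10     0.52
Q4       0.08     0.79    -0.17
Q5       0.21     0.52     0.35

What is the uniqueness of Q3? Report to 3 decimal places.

h² = 0.33² + 0.10² + 0.52² = 0.1089 + 0.0100 + 0.2704 = 0.3893
Uniqueness u² = 1 − h² = 1 − 0.3893 = 0.6107

0.611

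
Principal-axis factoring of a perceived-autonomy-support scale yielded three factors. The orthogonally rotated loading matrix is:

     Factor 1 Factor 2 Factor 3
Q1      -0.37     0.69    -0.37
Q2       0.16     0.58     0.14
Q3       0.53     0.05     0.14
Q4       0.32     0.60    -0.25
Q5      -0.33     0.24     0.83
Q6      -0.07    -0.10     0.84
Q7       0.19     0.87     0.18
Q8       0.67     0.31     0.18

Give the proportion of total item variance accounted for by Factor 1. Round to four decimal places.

SS loadings for Factor 1 = (-0.37)² + 0.16² + 0.53² + 0.32² + (-0.33)² + (-0.07)² + 0.19² + 0.67² = 1.1446
Proportion of variance = 1.1446 / 8 = 0.1431.

0.1431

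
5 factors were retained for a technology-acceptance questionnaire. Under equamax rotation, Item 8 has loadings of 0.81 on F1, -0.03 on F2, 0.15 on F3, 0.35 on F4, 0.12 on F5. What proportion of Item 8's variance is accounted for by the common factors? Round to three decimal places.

0.816

h² = 0.81² + (-0.03)² + 0.15² + 0.35² + 0.12² = 0.6561 + 0.0009 + 0.0225 + 0.1225 + 0.0144 = 0.8164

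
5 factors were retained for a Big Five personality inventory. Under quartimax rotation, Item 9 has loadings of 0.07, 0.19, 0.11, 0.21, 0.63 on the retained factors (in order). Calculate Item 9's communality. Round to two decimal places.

h² = 0.07² + 0.19² + 0.11² + 0.21² + 0.63² = 0.0049 + 0.0361 + 0.0121 + 0.0441 + 0.3969 = 0.4941

0.49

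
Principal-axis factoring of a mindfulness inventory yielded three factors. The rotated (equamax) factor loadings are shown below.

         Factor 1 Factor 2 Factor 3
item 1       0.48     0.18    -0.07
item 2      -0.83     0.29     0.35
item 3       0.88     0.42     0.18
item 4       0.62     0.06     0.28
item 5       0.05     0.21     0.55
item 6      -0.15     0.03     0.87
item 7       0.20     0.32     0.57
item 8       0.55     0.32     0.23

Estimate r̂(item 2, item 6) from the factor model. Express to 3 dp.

r̂ = Σ λ_i·λ_j across factors = (-0.83)(-0.15) + (0.29)(0.03) + (0.35)(0.87)
  = +0.1245 +0.0087 +0.3045 = 0.4377

0.438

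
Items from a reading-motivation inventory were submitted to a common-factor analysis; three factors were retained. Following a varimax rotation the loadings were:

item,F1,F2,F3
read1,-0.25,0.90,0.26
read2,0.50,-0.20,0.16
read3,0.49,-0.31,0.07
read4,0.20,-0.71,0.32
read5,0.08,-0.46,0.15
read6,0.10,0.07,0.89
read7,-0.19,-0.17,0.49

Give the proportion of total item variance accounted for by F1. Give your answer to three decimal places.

0.092

SS loadings for F1 = (-0.25)² + 0.50² + 0.49² + 0.20² + 0.08² + 0.10² + (-0.19)² = 0.6451
Proportion of variance = 0.6451 / 7 = 0.0922.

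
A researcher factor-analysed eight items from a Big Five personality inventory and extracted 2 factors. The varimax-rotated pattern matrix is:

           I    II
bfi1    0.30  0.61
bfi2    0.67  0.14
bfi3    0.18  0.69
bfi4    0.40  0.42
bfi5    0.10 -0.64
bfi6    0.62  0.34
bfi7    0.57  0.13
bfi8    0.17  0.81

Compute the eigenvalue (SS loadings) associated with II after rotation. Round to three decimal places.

SS loadings for II = 0.61² + 0.14² + 0.69² + 0.42² + (-0.64)² + 0.34² + 0.13² + 0.81² = 0.3721 + 0.0196 + 0.4761 + 0.1764 + 0.4096 + 0.1156 + 0.0169 + 0.6561 = 2.2424

2.242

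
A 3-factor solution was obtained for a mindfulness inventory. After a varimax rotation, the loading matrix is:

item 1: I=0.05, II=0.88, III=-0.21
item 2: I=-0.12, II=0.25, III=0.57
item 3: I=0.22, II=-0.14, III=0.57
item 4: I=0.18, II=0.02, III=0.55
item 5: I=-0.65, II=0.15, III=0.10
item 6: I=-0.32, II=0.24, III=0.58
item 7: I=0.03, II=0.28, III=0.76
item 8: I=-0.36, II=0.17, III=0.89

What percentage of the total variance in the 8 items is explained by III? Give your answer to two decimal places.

SS loadings for III = (-0.21)² + 0.57² + 0.57² + 0.55² + 0.10² + 0.58² + 0.76² + 0.89² = 2.7125
With 8 standardized items, total variance = 8. Proportion = 2.7125/8 = 0.3391 → 33.91%.

33.91%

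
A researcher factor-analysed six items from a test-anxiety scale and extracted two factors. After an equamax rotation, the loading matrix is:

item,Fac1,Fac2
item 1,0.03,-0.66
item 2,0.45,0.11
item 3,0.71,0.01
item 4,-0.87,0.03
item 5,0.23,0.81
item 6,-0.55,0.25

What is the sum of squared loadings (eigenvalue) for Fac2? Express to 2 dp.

SS loadings for Fac2 = (-0.66)² + 0.11² + 0.01² + 0.03² + 0.81² + 0.25² = 0.4356 + 0.0121 + 0.0001 + 0.0009 + 0.6561 + 0.0625 = 1.1673

1.17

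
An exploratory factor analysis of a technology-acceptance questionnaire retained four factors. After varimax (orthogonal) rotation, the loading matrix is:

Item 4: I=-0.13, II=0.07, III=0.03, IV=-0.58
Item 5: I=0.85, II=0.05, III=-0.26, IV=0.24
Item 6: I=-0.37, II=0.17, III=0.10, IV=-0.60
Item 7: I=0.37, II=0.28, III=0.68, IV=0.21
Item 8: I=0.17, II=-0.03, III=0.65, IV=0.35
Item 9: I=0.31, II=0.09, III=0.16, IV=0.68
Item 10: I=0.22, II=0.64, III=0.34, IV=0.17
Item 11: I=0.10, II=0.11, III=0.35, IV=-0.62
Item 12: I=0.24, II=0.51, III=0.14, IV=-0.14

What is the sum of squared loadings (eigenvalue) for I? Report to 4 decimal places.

SS loadings for I = (-0.13)² + 0.85² + (-0.37)² + 0.37² + 0.17² + 0.31² + 0.22² + 0.10² + 0.24² = 0.0169 + 0.7225 + 0.1369 + 0.1369 + 0.0289 + 0.0961 + 0.0484 + 0.0100 + 0.0576 = 1.2542

1.2542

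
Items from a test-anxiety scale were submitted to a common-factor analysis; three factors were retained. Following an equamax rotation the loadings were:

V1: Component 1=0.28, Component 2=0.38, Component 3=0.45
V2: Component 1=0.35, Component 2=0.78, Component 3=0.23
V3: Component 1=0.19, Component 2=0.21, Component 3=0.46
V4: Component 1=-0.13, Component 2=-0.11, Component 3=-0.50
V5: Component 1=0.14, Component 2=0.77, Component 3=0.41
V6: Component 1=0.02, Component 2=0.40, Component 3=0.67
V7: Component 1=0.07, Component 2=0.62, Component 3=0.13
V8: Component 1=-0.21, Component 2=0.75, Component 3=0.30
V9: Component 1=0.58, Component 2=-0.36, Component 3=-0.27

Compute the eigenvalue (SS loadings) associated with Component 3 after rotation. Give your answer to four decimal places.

1.5138

SS loadings for Component 3 = 0.45² + 0.23² + 0.46² + (-0.50)² + 0.41² + 0.67² + 0.13² + 0.30² + (-0.27)² = 0.2025 + 0.0529 + 0.2116 + 0.2500 + 0.1681 + 0.4489 + 0.0169 + 0.0900 + 0.0729 = 1.5138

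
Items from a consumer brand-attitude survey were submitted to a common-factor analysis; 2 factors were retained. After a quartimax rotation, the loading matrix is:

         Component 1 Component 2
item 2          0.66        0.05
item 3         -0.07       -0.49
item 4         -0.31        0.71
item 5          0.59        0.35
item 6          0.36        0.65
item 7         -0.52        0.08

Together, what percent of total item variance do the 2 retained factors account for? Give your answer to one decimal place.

Communalities: 0.4381, 0.2450, 0.6002, 0.4706, 0.5521, 0.2768; Σh² = 2.5828.
Total variance with 6 standardized items is 6, so the solution explains 2.5828/6 = 0.4305 = 43.05%.

43.0%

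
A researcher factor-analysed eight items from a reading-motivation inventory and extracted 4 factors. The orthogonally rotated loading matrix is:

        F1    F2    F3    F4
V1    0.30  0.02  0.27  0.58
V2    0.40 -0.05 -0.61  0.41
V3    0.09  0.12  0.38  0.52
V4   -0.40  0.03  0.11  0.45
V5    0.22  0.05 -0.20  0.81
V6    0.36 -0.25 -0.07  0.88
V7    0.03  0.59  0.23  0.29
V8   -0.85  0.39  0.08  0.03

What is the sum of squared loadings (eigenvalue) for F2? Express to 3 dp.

0.583

SS loadings for F2 = 0.02² + (-0.05)² + 0.12² + 0.03² + 0.05² + (-0.25)² + 0.59² + 0.39² = 0.0004 + 0.0025 + 0.0144 + 0.0009 + 0.0025 + 0.0625 + 0.3481 + 0.1521 = 0.5834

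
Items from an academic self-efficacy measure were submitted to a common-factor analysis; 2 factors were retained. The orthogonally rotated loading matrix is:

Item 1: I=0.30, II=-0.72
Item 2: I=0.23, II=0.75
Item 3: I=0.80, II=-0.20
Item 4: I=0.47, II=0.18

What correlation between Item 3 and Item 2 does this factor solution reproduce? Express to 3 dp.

0.034

r̂ = Σ λ_i·λ_j across factors = (0.80)(0.23) + (-0.20)(0.75)
  = +0.1840 -0.1500 = 0.0340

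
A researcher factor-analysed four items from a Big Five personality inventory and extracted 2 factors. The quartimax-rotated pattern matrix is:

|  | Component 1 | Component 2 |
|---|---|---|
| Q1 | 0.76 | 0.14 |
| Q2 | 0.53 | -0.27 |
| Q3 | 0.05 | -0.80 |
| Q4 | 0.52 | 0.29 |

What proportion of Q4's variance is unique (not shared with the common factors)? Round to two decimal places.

0.65

h² = 0.52² + 0.29² = 0.2704 + 0.0841 = 0.3545
Uniqueness u² = 1 − h² = 1 − 0.3545 = 0.6455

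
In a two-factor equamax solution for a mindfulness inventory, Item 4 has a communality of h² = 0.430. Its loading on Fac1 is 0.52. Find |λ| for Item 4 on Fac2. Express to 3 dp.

Under orthogonal rotation h² = Σλ², so λ_Fac2² = h² − (0.2704) = 0.430 − 0.2704 = 0.1596.
|λ| = √0.1596 = 0.3995.

0.399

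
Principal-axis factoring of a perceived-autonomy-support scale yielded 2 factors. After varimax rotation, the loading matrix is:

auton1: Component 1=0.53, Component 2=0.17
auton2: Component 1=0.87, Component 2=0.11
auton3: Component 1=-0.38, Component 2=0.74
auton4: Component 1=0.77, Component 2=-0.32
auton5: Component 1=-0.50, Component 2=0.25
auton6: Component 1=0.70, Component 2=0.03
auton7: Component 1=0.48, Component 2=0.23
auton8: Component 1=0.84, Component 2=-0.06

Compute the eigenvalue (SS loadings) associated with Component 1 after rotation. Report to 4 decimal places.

3.4511

SS loadings for Component 1 = 0.53² + 0.87² + (-0.38)² + 0.77² + (-0.50)² + 0.70² + 0.48² + 0.84² = 0.2809 + 0.7569 + 0.1444 + 0.5929 + 0.2500 + 0.4900 + 0.2304 + 0.7056 = 3.4511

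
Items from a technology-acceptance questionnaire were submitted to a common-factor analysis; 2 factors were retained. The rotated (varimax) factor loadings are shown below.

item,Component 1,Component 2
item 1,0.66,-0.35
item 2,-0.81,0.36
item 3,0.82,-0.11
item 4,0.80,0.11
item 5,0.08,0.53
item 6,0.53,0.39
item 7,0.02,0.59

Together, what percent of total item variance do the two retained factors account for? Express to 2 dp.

53.56%

Communalities: 0.5581, 0.7857, 0.6845, 0.6521, 0.2873, 0.4330, 0.3485; Σh² = 3.7492.
Total variance with 7 standardized items is 7, so the solution explains 3.7492/7 = 0.5356 = 53.56%.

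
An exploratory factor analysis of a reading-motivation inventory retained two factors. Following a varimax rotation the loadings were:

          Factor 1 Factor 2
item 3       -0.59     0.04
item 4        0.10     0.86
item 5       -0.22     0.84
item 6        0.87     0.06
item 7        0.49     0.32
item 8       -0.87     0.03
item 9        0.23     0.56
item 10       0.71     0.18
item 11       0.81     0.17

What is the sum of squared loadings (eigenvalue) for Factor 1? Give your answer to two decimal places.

3.37

SS loadings for Factor 1 = (-0.59)² + 0.10² + (-0.22)² + 0.87² + 0.49² + (-0.87)² + 0.23² + 0.71² + 0.81² = 0.3481 + 0.0100 + 0.0484 + 0.7569 + 0.2401 + 0.7569 + 0.0529 + 0.5041 + 0.6561 = 3.3735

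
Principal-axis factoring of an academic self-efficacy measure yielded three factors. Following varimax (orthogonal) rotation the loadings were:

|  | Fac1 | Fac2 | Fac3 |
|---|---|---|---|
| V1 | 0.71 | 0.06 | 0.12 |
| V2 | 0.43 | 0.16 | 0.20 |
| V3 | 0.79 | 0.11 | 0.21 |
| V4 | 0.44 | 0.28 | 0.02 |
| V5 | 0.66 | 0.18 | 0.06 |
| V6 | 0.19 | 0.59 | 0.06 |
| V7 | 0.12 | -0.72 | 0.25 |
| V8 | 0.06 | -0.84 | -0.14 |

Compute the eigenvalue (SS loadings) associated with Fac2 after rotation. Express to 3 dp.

SS loadings for Fac2 = 0.06² + 0.16² + 0.11² + 0.28² + 0.18² + 0.59² + (-0.72)² + (-0.84)² = 0.0036 + 0.0256 + 0.0121 + 0.0784 + 0.0324 + 0.3481 + 0.5184 + 0.7056 = 1.7242

1.724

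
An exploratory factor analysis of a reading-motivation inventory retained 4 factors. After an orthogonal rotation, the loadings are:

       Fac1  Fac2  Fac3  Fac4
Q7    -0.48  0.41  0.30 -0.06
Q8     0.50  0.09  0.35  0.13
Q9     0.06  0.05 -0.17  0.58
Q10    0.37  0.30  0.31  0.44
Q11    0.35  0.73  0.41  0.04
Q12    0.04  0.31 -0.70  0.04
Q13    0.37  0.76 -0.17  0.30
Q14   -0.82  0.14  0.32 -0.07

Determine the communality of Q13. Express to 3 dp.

0.833

h² = 0.37² + 0.76² + (-0.17)² + 0.30² = 0.1369 + 0.5776 + 0.0289 + 0.0900 = 0.8334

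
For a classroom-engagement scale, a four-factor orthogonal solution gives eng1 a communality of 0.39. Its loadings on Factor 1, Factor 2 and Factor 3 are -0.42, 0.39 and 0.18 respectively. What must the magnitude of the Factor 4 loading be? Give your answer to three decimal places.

Under orthogonal rotation h² = Σλ², so λ_Factor 4² = h² − (0.3609) = 0.39 − 0.3609 = 0.0291.
|λ| = √0.0291 = 0.1706.

0.171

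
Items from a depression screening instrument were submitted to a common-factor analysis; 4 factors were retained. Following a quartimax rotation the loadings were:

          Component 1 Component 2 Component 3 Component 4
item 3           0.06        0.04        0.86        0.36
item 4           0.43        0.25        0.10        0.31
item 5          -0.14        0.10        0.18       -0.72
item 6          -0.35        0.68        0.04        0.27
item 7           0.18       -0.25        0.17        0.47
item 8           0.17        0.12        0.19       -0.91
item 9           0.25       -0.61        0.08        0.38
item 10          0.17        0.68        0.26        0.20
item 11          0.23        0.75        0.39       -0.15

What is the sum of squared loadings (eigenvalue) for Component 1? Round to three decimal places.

SS loadings for Component 1 = 0.06² + 0.43² + (-0.14)² + (-0.35)² + 0.18² + 0.17² + 0.25² + 0.17² + 0.23² = 0.0036 + 0.1849 + 0.0196 + 0.1225 + 0.0324 + 0.0289 + 0.0625 + 0.0289 + 0.0529 = 0.5362

0.536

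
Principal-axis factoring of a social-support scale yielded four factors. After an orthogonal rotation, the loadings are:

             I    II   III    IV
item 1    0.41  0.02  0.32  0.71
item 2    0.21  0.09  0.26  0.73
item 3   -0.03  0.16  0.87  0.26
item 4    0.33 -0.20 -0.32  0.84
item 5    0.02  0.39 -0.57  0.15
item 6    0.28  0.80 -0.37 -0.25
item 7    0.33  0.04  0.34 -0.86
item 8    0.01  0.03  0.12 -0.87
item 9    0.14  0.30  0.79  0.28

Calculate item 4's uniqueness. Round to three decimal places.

0.043

h² = 0.33² + (-0.20)² + (-0.32)² + 0.84² = 0.1089 + 0.0400 + 0.1024 + 0.7056 = 0.9569
Uniqueness u² = 1 − h² = 1 − 0.9569 = 0.0431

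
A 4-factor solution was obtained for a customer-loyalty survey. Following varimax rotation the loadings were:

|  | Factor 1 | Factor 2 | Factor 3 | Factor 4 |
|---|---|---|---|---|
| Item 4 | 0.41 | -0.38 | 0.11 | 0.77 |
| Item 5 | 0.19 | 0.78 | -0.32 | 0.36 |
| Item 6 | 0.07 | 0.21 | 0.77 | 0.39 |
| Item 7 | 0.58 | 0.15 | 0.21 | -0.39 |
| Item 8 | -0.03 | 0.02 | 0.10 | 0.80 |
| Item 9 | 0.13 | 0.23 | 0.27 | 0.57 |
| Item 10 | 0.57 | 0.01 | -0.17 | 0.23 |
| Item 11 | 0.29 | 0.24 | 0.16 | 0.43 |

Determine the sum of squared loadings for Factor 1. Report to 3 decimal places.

SS loadings for Factor 1 = 0.41² + 0.19² + 0.07² + 0.58² + (-0.03)² + 0.13² + 0.57² + 0.29² = 0.1681 + 0.0361 + 0.0049 + 0.3364 + 0.0009 + 0.0169 + 0.3249 + 0.0841 = 0.9723

0.972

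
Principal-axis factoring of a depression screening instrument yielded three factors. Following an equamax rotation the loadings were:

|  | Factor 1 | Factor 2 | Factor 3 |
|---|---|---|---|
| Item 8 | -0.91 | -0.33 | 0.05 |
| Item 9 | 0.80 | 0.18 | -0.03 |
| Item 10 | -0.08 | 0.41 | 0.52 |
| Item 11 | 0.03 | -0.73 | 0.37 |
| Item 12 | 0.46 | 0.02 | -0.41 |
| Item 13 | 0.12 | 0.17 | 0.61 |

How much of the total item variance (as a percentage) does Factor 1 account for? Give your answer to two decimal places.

28.36%

SS loadings for Factor 1 = (-0.91)² + 0.80² + (-0.08)² + 0.03² + 0.46² + 0.12² = 1.7014
With 6 standardized items, total variance = 6. Proportion = 1.7014/6 = 0.2836 → 28.36%.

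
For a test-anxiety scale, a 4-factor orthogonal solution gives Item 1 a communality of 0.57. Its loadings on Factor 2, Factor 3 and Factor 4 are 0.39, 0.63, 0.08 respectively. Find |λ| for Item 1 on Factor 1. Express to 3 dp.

Under orthogonal rotation h² = Σλ², so λ_Factor 1² = h² − (0.5554) = 0.57 − 0.5554 = 0.0146.
|λ| = √0.0146 = 0.1208.

0.121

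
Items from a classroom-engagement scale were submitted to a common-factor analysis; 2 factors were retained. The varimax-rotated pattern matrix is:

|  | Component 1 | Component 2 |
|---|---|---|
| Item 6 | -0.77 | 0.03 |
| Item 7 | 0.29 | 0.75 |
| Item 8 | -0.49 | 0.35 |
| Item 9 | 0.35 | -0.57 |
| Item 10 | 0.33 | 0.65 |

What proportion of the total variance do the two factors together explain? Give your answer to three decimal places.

Communalities: 0.5938, 0.6466, 0.3626, 0.4474, 0.5314; Σh² = 2.5818.
Total variance with 5 standardized items is 5, so the solution explains 2.5818/5 = 0.5164.

0.516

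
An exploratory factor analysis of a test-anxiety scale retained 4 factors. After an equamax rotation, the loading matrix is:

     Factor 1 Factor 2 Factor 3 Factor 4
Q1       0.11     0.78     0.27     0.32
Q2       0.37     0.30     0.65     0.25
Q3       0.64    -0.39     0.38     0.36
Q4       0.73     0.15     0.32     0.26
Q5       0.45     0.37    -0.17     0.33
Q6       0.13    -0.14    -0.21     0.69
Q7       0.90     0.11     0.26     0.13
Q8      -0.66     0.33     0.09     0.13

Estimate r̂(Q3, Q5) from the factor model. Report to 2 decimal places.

r̂ = Σ λ_i·λ_j across factors = (0.64)(0.45) + (-0.39)(0.37) + (0.38)(-0.17) + (0.36)(0.33)
  = +0.2880 -0.1443 -0.0646 +0.1188 = 0.1979

0.20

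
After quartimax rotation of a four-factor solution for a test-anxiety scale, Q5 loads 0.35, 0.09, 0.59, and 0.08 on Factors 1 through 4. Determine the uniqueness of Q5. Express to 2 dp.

0.51

h² = 0.35² + 0.09² + 0.59² + 0.08² = 0.1225 + 0.0081 + 0.3481 + 0.0064 = 0.4851
Uniqueness u² = 1 − h² = 1 − 0.4851 = 0.5149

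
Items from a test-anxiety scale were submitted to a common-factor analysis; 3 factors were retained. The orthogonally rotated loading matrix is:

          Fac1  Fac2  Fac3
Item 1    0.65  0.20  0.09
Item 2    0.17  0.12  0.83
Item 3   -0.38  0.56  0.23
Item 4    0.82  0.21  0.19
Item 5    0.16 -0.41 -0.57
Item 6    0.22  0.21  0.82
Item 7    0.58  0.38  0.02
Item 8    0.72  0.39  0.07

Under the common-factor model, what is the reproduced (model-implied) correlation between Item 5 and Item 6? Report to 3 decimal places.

-0.518

r̂ = Σ λ_i·λ_j across factors = (0.16)(0.22) + (-0.41)(0.21) + (-0.57)(0.82)
  = +0.0352 -0.0861 -0.4674 = -0.5183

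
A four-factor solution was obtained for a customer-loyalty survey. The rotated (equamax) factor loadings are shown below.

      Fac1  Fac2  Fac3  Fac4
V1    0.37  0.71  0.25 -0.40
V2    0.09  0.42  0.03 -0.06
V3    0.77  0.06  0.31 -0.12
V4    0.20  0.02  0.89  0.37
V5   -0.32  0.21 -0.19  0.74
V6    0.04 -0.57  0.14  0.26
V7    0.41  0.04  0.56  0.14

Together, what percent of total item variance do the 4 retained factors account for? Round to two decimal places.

62.51%

Communalities: 0.8635, 0.1890, 0.7070, 0.9694, 0.7302, 0.4137, 0.5029; Σh² = 4.3757.
Total variance with 7 standardized items is 7, so the solution explains 4.3757/7 = 0.6251 = 62.51%.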